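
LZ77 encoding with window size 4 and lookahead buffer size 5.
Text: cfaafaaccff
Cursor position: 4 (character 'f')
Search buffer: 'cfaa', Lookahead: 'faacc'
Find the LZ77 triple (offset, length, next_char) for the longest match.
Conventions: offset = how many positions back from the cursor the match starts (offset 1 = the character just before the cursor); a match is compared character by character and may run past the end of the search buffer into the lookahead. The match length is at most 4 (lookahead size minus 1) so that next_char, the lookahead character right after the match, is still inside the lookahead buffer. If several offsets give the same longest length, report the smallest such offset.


Try each offset into the search buffer:
  offset=1 (pos 3, char 'a'): match length 0
  offset=2 (pos 2, char 'a'): match length 0
  offset=3 (pos 1, char 'f'): match length 3
  offset=4 (pos 0, char 'c'): match length 0
Longest match has length 3 at offset 3.
next_char = character at position 4 + 3 = 7 -> 'c'

Best match: offset=3, length=3 (matching 'faa' starting at position 1)
LZ77 triple: (3, 3, 'c')


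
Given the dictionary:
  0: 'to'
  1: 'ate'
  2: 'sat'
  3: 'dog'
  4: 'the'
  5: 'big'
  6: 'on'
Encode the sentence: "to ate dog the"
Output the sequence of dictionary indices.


Look up each word in the dictionary:
  'to' -> 0
  'ate' -> 1
  'dog' -> 3
  'the' -> 4

Encoded: [0, 1, 3, 4]


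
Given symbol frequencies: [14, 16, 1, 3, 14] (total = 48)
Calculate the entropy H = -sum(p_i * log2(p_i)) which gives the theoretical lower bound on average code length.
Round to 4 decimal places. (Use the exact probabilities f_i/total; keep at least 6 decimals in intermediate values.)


Per-symbol terms -p_i * log2(p_i) with p_i = f_i/48:
  p = 14/48 = 0.291667: log2(p) = -1.777608, -p*log2(p) = 0.518469
  p = 16/48 = 0.333333: log2(p) = -1.584963, -p*log2(p) = 0.528321
  p = 1/48 = 0.020833: log2(p) = -5.584963, -p*log2(p) = 0.116353
  p = 3/48 = 0.062500: log2(p) = -4.000000, -p*log2(p) = 0.250000
  p = 14/48 = 0.291667: log2(p) = -1.777608, -p*log2(p) = 0.518469
H = 0.518469 + 0.528321 + 0.116353 + 0.250000 + 0.518469 = 1.931612

H = 1.9316 bits/symbol


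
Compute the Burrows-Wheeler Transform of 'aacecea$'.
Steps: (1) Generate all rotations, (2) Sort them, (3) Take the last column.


Rotations (sorted):
  0: $aacecea -> last char: a
  1: a$aacece -> last char: e
  2: aacecea$ -> last char: $
  3: acecea$a -> last char: a
  4: cea$aace -> last char: e
  5: cecea$aa -> last char: a
  6: ea$aacec -> last char: c
  7: ecea$aac -> last char: c


BWT = ae$aeacc


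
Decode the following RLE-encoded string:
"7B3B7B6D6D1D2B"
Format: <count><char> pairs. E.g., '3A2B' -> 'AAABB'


Expanding each <count><char> pair:
  7B -> 'BBBBBBB'
  3B -> 'BBB'
  7B -> 'BBBBBBB'
  6D -> 'DDDDDD'
  6D -> 'DDDDDD'
  1D -> 'D'
  2B -> 'BB'

Decoded = BBBBBBBBBBBBBBBBBDDDDDDDDDDDDDBB


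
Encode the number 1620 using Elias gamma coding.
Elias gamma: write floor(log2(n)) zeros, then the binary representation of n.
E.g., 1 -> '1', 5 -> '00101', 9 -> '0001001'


num_bits = floor(log2(1620)) + 1 = 11
leading_zeros = num_bits - 1 = 10
binary(1620) = 11001010100

Elias gamma(1620) = '0000000000' + '11001010100' = 000000000011001010100 (21 bits)


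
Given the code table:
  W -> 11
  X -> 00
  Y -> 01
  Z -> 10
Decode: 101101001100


Decoding:
10 -> Z
11 -> W
01 -> Y
00 -> X
11 -> W
00 -> X


Result: ZWYXWX


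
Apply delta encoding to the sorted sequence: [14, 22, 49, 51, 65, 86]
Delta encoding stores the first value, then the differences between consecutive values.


First value: 14
Deltas:
  22 - 14 = 8
  49 - 22 = 27
  51 - 49 = 2
  65 - 51 = 14
  86 - 65 = 21


Delta encoded: [14, 8, 27, 2, 14, 21]


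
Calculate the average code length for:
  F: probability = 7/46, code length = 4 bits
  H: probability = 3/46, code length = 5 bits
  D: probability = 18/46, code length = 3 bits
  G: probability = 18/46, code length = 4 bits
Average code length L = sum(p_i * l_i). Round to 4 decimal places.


Weighted contributions p_i * l_i:
  F: (7/46) * 4 = 28/46
  H: (3/46) * 5 = 15/46
  D: (18/46) * 3 = 54/46
  G: (18/46) * 4 = 72/46
Sum = (28 + 15 + 54 + 72)/46 = 169/46

L = 169/46 = 3.6739 bits/symbol


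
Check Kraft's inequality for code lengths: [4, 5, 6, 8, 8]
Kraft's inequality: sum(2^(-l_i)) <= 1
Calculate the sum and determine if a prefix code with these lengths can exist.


Sum = 2^(-4) + 2^(-5) + 2^(-6) + 2^(-8) + 2^(-8)
    = 0.0625 + 0.03125 + 0.015625 + 0.00390625 + 0.00390625
    = 30/256 = 0.1171875
Since 0.1171875 <= 1, Kraft's inequality IS satisfied.
A prefix code with these lengths CAN exist.

Kraft sum = 0.1171875. Satisfied.


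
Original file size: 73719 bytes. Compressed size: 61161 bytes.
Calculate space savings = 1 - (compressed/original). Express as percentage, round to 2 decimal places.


ratio = compressed/original = 61161/73719 = 0.82965
savings = 1 - ratio = 1 - 0.82965 = 0.17035
as a percentage: 0.17035 * 100 = 17.03%

Space savings = 1 - 61161/73719 = 17.03%


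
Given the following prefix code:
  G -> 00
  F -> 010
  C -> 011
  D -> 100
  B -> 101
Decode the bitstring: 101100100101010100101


Decoding step by step:
Bits 101 -> B
Bits 100 -> D
Bits 100 -> D
Bits 101 -> B
Bits 010 -> F
Bits 100 -> D
Bits 101 -> B


Decoded message: BDDBFDB


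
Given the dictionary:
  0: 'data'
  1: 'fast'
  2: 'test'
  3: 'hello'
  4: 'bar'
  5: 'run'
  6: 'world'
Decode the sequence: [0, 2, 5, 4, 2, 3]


Look up each index in the dictionary:
  0 -> 'data'
  2 -> 'test'
  5 -> 'run'
  4 -> 'bar'
  2 -> 'test'
  3 -> 'hello'

Decoded: "data test run bar test hello"


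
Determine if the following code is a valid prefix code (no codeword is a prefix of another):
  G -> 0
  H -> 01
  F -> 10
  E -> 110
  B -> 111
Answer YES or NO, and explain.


Checking each pair (does one codeword prefix another?):
  G='0' vs H='01': prefix -- VIOLATION

NO -- this is NOT a valid prefix code. G (0) is a prefix of H (01).


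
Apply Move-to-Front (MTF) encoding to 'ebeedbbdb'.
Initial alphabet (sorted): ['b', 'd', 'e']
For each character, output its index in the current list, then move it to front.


MTF encoding:
'e': index 2 in ['b', 'd', 'e'] -> ['e', 'b', 'd']
'b': index 1 in ['e', 'b', 'd'] -> ['b', 'e', 'd']
'e': index 1 in ['b', 'e', 'd'] -> ['e', 'b', 'd']
'e': index 0 in ['e', 'b', 'd'] -> ['e', 'b', 'd']
'd': index 2 in ['e', 'b', 'd'] -> ['d', 'e', 'b']
'b': index 2 in ['d', 'e', 'b'] -> ['b', 'd', 'e']
'b': index 0 in ['b', 'd', 'e'] -> ['b', 'd', 'e']
'd': index 1 in ['b', 'd', 'e'] -> ['d', 'b', 'e']
'b': index 1 in ['d', 'b', 'e'] -> ['b', 'd', 'e']


Output: [2, 1, 1, 0, 2, 2, 0, 1, 1]


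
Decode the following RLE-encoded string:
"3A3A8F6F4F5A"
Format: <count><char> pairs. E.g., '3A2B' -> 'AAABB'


Expanding each <count><char> pair:
  3A -> 'AAA'
  3A -> 'AAA'
  8F -> 'FFFFFFFF'
  6F -> 'FFFFFF'
  4F -> 'FFFF'
  5A -> 'AAAAA'

Decoded = AAAAAAFFFFFFFFFFFFFFFFFFAAAAA


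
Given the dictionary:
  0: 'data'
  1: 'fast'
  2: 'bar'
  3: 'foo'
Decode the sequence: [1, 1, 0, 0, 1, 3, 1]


Look up each index in the dictionary:
  1 -> 'fast'
  1 -> 'fast'
  0 -> 'data'
  0 -> 'data'
  1 -> 'fast'
  3 -> 'foo'
  1 -> 'fast'

Decoded: "fast fast data data fast foo fast"


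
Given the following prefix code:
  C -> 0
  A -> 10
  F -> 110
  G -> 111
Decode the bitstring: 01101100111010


Decoding step by step:
Bits 0 -> C
Bits 110 -> F
Bits 110 -> F
Bits 0 -> C
Bits 111 -> G
Bits 0 -> C
Bits 10 -> A


Decoded message: CFFCGCA


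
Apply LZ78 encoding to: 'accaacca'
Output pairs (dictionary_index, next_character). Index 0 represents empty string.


LZ78 encoding steps:
Dictionary: {0: ''}
Step 1: w='' (idx 0), next='a' -> output (0, 'a'), add 'a' as idx 1
Step 2: w='' (idx 0), next='c' -> output (0, 'c'), add 'c' as idx 2
Step 3: w='c' (idx 2), next='a' -> output (2, 'a'), add 'ca' as idx 3
Step 4: w='a' (idx 1), next='c' -> output (1, 'c'), add 'ac' as idx 4
Step 5: w='ca' (idx 3), end of input -> output (3, '')


Encoded: [(0, 'a'), (0, 'c'), (2, 'a'), (1, 'c'), (3, '')]


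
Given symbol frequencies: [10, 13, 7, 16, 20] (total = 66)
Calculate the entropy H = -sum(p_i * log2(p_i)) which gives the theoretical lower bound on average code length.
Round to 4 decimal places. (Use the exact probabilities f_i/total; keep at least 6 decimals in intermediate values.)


Per-symbol terms -p_i * log2(p_i) with p_i = f_i/66:
  p = 10/66 = 0.151515: log2(p) = -2.722466, -p*log2(p) = 0.412495
  p = 13/66 = 0.196970: log2(p) = -2.343954, -p*log2(p) = 0.461688
  p = 7/66 = 0.106061: log2(p) = -3.237039, -p*log2(p) = 0.343322
  p = 16/66 = 0.242424: log2(p) = -2.044394, -p*log2(p) = 0.495611
  p = 20/66 = 0.303030: log2(p) = -1.722466, -p*log2(p) = 0.521959
H = 0.412495 + 0.461688 + 0.343322 + 0.495611 + 0.521959 = 2.235075

H = 2.2351 bits/symbol


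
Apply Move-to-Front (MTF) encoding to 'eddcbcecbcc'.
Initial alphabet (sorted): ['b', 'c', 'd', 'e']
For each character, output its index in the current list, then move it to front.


MTF encoding:
'e': index 3 in ['b', 'c', 'd', 'e'] -> ['e', 'b', 'c', 'd']
'd': index 3 in ['e', 'b', 'c', 'd'] -> ['d', 'e', 'b', 'c']
'd': index 0 in ['d', 'e', 'b', 'c'] -> ['d', 'e', 'b', 'c']
'c': index 3 in ['d', 'e', 'b', 'c'] -> ['c', 'd', 'e', 'b']
'b': index 3 in ['c', 'd', 'e', 'b'] -> ['b', 'c', 'd', 'e']
'c': index 1 in ['b', 'c', 'd', 'e'] -> ['c', 'b', 'd', 'e']
'e': index 3 in ['c', 'b', 'd', 'e'] -> ['e', 'c', 'b', 'd']
'c': index 1 in ['e', 'c', 'b', 'd'] -> ['c', 'e', 'b', 'd']
'b': index 2 in ['c', 'e', 'b', 'd'] -> ['b', 'c', 'e', 'd']
'c': index 1 in ['b', 'c', 'e', 'd'] -> ['c', 'b', 'e', 'd']
'c': index 0 in ['c', 'b', 'e', 'd'] -> ['c', 'b', 'e', 'd']


Output: [3, 3, 0, 3, 3, 1, 3, 1, 2, 1, 0]


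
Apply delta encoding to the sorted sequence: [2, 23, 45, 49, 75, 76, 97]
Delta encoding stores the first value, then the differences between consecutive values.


First value: 2
Deltas:
  23 - 2 = 21
  45 - 23 = 22
  49 - 45 = 4
  75 - 49 = 26
  76 - 75 = 1
  97 - 76 = 21


Delta encoded: [2, 21, 22, 4, 26, 1, 21]


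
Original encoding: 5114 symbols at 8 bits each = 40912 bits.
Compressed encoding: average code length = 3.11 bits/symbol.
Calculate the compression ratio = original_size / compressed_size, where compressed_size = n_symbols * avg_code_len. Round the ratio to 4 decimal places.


original_size = n_symbols * orig_bits = 5114 * 8 = 40912 bits
compressed_size = n_symbols * avg_code_len = 5114 * 3.11 = 15904.54 bits
ratio = original_size / compressed_size = 40912 / 15904.54 = 2.5723

Compression ratio = 2.5723


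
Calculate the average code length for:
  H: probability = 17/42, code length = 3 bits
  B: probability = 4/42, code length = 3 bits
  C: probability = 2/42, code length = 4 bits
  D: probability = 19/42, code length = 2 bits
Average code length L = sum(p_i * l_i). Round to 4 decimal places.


Weighted contributions p_i * l_i:
  H: (17/42) * 3 = 51/42
  B: (4/42) * 3 = 12/42
  C: (2/42) * 4 = 8/42
  D: (19/42) * 2 = 38/42
Sum = (51 + 12 + 8 + 38)/42 = 109/42

L = 109/42 = 2.5952 bits/symbol


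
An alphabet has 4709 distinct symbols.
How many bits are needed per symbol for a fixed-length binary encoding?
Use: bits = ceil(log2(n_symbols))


log2(4709) = 12.2012
Bracket: 2^12 = 4096 < 4709 <= 2^13 = 8192
So ceil(log2(4709)) = 13

bits = ceil(log2(4709)) = ceil(12.2012) = 13 bits


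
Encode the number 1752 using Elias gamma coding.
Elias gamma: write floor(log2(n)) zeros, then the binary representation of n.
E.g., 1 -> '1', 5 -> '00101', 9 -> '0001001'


num_bits = floor(log2(1752)) + 1 = 11
leading_zeros = num_bits - 1 = 10
binary(1752) = 11011011000

Elias gamma(1752) = '0000000000' + '11011011000' = 000000000011011011000 (21 bits)


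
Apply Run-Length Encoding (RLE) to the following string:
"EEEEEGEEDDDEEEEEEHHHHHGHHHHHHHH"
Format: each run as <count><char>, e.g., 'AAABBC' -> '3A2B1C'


Scanning runs left to right:
  i=0: run of 'E' x 5 -> '5E'
  i=5: run of 'G' x 1 -> '1G'
  i=6: run of 'E' x 2 -> '2E'
  i=8: run of 'D' x 3 -> '3D'
  i=11: run of 'E' x 6 -> '6E'
  i=17: run of 'H' x 5 -> '5H'
  i=22: run of 'G' x 1 -> '1G'
  i=23: run of 'H' x 8 -> '8H'

RLE = 5E1G2E3D6E5H1G8H


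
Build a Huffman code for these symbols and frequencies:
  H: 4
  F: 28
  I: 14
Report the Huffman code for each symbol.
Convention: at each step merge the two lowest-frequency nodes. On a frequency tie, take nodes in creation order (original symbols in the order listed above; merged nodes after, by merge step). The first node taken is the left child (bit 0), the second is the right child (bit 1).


Huffman tree construction:
Step 1: Merge H(4) + I(14) = 18
Step 2: Merge (H+I)(18) + F(28) = 46
Read each symbol's code off the tree from the root (left child = 0, right child = 1).

Codes:
  H: 00 (length 2)
  F: 1 (length 1)
  I: 01 (length 2)
Average code length: 64/46 = 1.3913 bits/symbol


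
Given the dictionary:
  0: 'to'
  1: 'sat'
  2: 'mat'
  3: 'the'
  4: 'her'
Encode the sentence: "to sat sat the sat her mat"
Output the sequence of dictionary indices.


Look up each word in the dictionary:
  'to' -> 0
  'sat' -> 1
  'sat' -> 1
  'the' -> 3
  'sat' -> 1
  'her' -> 4
  'mat' -> 2

Encoded: [0, 1, 1, 3, 1, 4, 2]


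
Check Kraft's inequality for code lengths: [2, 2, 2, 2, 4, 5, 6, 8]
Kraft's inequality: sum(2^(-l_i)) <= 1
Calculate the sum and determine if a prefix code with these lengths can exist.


Sum = 2^(-2) + 2^(-2) + 2^(-2) + 2^(-2) + 2^(-4) + 2^(-5) + 2^(-6) + 2^(-8)
    = 0.25 + 0.25 + 0.25 + 0.25 + 0.0625 + 0.03125 + 0.015625 + 0.00390625
    = 285/256 = 1.11328125
Since 1.11328125 > 1, Kraft's inequality is NOT satisfied.
A prefix code with these lengths CANNOT exist.

Kraft sum = 1.11328125. Not satisfied.


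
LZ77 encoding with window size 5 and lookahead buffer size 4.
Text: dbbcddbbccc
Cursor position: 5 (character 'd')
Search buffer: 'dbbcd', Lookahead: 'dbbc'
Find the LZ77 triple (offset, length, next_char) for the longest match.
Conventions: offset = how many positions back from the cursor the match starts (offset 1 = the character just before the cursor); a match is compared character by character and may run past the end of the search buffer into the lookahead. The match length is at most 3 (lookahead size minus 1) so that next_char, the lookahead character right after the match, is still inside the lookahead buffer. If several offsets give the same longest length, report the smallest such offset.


Try each offset into the search buffer:
  offset=1 (pos 4, char 'd'): match length 1
  offset=2 (pos 3, char 'c'): match length 0
  offset=3 (pos 2, char 'b'): match length 0
  offset=4 (pos 1, char 'b'): match length 0
  offset=5 (pos 0, char 'd'): match length 3
Longest match has length 3 at offset 5.
next_char = character at position 5 + 3 = 8 -> 'c'

Best match: offset=5, length=3 (matching 'dbb' starting at position 0)
LZ77 triple: (5, 3, 'c')


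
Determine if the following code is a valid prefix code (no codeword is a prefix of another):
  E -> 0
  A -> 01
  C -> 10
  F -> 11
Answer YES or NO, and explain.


Checking each pair (does one codeword prefix another?):
  E='0' vs A='01': prefix -- VIOLATION

NO -- this is NOT a valid prefix code. E (0) is a prefix of A (01).


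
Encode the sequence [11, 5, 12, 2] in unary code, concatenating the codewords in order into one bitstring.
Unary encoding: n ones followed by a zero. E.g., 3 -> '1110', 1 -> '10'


Encode each number as n ones followed by a terminating 0:
  11 -> 111111111110 (12 bits)
  5 -> 111110 (6 bits)
  12 -> 1111111111110 (13 bits)
  2 -> 110 (3 bits)
Total length = 12 + 6 + 13 + 3 = 34 bits.

Unary([11, 5, 12, 2]) = 1111111111101111101111111111110110 (34 bits)


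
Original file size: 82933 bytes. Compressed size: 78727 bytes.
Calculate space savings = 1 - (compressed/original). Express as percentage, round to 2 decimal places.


ratio = compressed/original = 78727/82933 = 0.949284
savings = 1 - ratio = 1 - 0.949284 = 0.050716
as a percentage: 0.050716 * 100 = 5.07%

Space savings = 1 - 78727/82933 = 5.07%


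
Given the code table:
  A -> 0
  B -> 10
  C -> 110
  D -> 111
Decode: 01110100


Decoding:
0 -> A
111 -> D
0 -> A
10 -> B
0 -> A


Result: ADABA


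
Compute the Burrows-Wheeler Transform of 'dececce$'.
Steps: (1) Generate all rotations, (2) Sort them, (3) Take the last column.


Rotations (sorted):
  0: $dececce -> last char: e
  1: cce$dece -> last char: e
  2: ce$decec -> last char: c
  3: cecce$de -> last char: e
  4: dececce$ -> last char: $
  5: e$dececc -> last char: c
  6: ecce$dec -> last char: c
  7: ececce$d -> last char: d


BWT = eece$ccd


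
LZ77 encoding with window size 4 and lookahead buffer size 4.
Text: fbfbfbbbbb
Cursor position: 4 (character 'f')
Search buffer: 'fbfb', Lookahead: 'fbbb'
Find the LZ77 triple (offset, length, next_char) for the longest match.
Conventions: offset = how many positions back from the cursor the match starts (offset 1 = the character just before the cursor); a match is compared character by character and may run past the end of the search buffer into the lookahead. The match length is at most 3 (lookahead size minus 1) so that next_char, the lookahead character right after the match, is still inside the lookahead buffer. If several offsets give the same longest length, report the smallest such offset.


Try each offset into the search buffer:
  offset=1 (pos 3, char 'b'): match length 0
  offset=2 (pos 2, char 'f'): match length 2
  offset=3 (pos 1, char 'b'): match length 0
  offset=4 (pos 0, char 'f'): match length 2
Longest match has length 2, found at offsets 2, 4; take the smallest, offset 2.
next_char = character at position 4 + 2 = 6 -> 'b'

Best match: offset=2, length=2 (matching 'fb' starting at position 2)
LZ77 triple: (2, 2, 'b')


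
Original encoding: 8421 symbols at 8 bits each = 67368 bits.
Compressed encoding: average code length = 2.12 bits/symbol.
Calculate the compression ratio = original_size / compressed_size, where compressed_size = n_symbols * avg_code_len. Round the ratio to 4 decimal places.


original_size = n_symbols * orig_bits = 8421 * 8 = 67368 bits
compressed_size = n_symbols * avg_code_len = 8421 * 2.12 = 17852.52 bits
ratio = original_size / compressed_size = 67368 / 17852.52 = 3.7736

Compression ratio = 3.7736


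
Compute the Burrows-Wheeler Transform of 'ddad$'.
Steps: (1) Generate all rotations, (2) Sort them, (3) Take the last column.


Rotations (sorted):
  0: $ddad -> last char: d
  1: ad$dd -> last char: d
  2: d$dda -> last char: a
  3: dad$d -> last char: d
  4: ddad$ -> last char: $


BWT = ddad$


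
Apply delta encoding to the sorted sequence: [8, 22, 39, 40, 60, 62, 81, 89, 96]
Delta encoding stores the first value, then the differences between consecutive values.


First value: 8
Deltas:
  22 - 8 = 14
  39 - 22 = 17
  40 - 39 = 1
  60 - 40 = 20
  62 - 60 = 2
  81 - 62 = 19
  89 - 81 = 8
  96 - 89 = 7


Delta encoded: [8, 14, 17, 1, 20, 2, 19, 8, 7]


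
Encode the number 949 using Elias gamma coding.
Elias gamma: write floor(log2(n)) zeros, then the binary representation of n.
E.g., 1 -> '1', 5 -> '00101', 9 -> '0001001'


num_bits = floor(log2(949)) + 1 = 10
leading_zeros = num_bits - 1 = 9
binary(949) = 1110110101

Elias gamma(949) = '000000000' + '1110110101' = 0000000001110110101 (19 bits)


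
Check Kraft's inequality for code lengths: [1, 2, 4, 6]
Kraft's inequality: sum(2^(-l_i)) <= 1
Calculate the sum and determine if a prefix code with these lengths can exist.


Sum = 2^(-1) + 2^(-2) + 2^(-4) + 2^(-6)
    = 0.5 + 0.25 + 0.0625 + 0.015625
    = 53/64 = 0.828125
Since 0.828125 <= 1, Kraft's inequality IS satisfied.
A prefix code with these lengths CAN exist.

Kraft sum = 0.828125. Satisfied.


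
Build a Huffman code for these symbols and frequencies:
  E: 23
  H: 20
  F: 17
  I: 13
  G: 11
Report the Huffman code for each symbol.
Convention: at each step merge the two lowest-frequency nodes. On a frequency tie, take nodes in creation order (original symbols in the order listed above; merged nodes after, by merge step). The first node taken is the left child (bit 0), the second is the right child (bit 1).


Huffman tree construction:
Step 1: Merge G(11) + I(13) = 24
Step 2: Merge F(17) + H(20) = 37
Step 3: Merge E(23) + (G+I)(24) = 47
Step 4: Merge (F+H)(37) + (E+(G+I))(47) = 84
Read each symbol's code off the tree from the root (left child = 0, right child = 1).

Codes:
  E: 10 (length 2)
  H: 01 (length 2)
  F: 00 (length 2)
  I: 111 (length 3)
  G: 110 (length 3)
Average code length: 192/84 = 2.2857 bits/symbol


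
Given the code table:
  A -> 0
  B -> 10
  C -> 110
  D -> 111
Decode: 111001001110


Decoding:
111 -> D
0 -> A
0 -> A
10 -> B
0 -> A
111 -> D
0 -> A


Result: DAABADA


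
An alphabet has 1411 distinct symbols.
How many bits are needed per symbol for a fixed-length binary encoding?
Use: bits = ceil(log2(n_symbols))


log2(1411) = 10.4625
Bracket: 2^10 = 1024 < 1411 <= 2^11 = 2048
So ceil(log2(1411)) = 11

bits = ceil(log2(1411)) = ceil(10.4625) = 11 bits


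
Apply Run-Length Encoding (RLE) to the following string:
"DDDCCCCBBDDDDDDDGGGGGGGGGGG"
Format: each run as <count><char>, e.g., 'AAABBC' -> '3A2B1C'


Scanning runs left to right:
  i=0: run of 'D' x 3 -> '3D'
  i=3: run of 'C' x 4 -> '4C'
  i=7: run of 'B' x 2 -> '2B'
  i=9: run of 'D' x 7 -> '7D'
  i=16: run of 'G' x 11 -> '11G'

RLE = 3D4C2B7D11G


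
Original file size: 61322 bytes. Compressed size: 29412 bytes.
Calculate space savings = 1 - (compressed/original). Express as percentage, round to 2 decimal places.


ratio = compressed/original = 29412/61322 = 0.479632
savings = 1 - ratio = 1 - 0.479632 = 0.520368
as a percentage: 0.520368 * 100 = 52.04%

Space savings = 1 - 29412/61322 = 52.04%


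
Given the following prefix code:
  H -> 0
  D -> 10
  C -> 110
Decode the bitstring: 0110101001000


Decoding step by step:
Bits 0 -> H
Bits 110 -> C
Bits 10 -> D
Bits 10 -> D
Bits 0 -> H
Bits 10 -> D
Bits 0 -> H
Bits 0 -> H


Decoded message: HCDDHDHH


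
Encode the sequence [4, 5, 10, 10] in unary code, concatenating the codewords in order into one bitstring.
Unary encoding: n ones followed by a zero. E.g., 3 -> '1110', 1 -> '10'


Encode each number as n ones followed by a terminating 0:
  4 -> 11110 (5 bits)
  5 -> 111110 (6 bits)
  10 -> 11111111110 (11 bits)
  10 -> 11111111110 (11 bits)
Total length = 5 + 6 + 11 + 11 = 33 bits.

Unary([4, 5, 10, 10]) = 111101111101111111111011111111110 (33 bits)


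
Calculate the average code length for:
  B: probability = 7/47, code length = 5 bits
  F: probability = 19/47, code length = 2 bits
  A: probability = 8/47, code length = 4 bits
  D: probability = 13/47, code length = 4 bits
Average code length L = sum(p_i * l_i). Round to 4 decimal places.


Weighted contributions p_i * l_i:
  B: (7/47) * 5 = 35/47
  F: (19/47) * 2 = 38/47
  A: (8/47) * 4 = 32/47
  D: (13/47) * 4 = 52/47
Sum = (35 + 38 + 32 + 52)/47 = 157/47

L = 157/47 = 3.3404 bits/symbol


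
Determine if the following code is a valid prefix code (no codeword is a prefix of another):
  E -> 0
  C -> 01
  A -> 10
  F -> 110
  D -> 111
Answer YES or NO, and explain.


Checking each pair (does one codeword prefix another?):
  E='0' vs C='01': prefix -- VIOLATION

NO -- this is NOT a valid prefix code. E (0) is a prefix of C (01).


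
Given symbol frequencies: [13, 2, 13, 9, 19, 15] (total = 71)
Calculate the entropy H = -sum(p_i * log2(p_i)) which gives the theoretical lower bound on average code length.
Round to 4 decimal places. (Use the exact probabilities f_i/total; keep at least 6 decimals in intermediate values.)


Per-symbol terms -p_i * log2(p_i) with p_i = f_i/71:
  p = 13/71 = 0.183099: log2(p) = -2.449307, -p*log2(p) = 0.448465
  p = 2/71 = 0.028169: log2(p) = -5.149747, -p*log2(p) = 0.145063
  p = 13/71 = 0.183099: log2(p) = -2.449307, -p*log2(p) = 0.448465
  p = 9/71 = 0.126761: log2(p) = -2.979822, -p*log2(p) = 0.377724
  p = 19/71 = 0.267606: log2(p) = -1.901820, -p*log2(p) = 0.508938
  p = 15/71 = 0.211268: log2(p) = -2.242857, -p*log2(p) = 0.473843
H = 0.448465 + 0.145063 + 0.448465 + 0.377724 + 0.508938 + 0.473843 = 2.402498

H = 2.4025 bits/symbol


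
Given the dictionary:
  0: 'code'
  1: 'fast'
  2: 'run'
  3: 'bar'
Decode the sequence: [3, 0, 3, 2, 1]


Look up each index in the dictionary:
  3 -> 'bar'
  0 -> 'code'
  3 -> 'bar'
  2 -> 'run'
  1 -> 'fast'

Decoded: "bar code bar run fast"


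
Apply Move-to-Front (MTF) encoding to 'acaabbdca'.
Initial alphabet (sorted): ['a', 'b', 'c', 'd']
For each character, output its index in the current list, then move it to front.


MTF encoding:
'a': index 0 in ['a', 'b', 'c', 'd'] -> ['a', 'b', 'c', 'd']
'c': index 2 in ['a', 'b', 'c', 'd'] -> ['c', 'a', 'b', 'd']
'a': index 1 in ['c', 'a', 'b', 'd'] -> ['a', 'c', 'b', 'd']
'a': index 0 in ['a', 'c', 'b', 'd'] -> ['a', 'c', 'b', 'd']
'b': index 2 in ['a', 'c', 'b', 'd'] -> ['b', 'a', 'c', 'd']
'b': index 0 in ['b', 'a', 'c', 'd'] -> ['b', 'a', 'c', 'd']
'd': index 3 in ['b', 'a', 'c', 'd'] -> ['d', 'b', 'a', 'c']
'c': index 3 in ['d', 'b', 'a', 'c'] -> ['c', 'd', 'b', 'a']
'a': index 3 in ['c', 'd', 'b', 'a'] -> ['a', 'c', 'd', 'b']


Output: [0, 2, 1, 0, 2, 0, 3, 3, 3]


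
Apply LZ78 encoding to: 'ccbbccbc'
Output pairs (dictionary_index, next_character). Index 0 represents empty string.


LZ78 encoding steps:
Dictionary: {0: ''}
Step 1: w='' (idx 0), next='c' -> output (0, 'c'), add 'c' as idx 1
Step 2: w='c' (idx 1), next='b' -> output (1, 'b'), add 'cb' as idx 2
Step 3: w='' (idx 0), next='b' -> output (0, 'b'), add 'b' as idx 3
Step 4: w='c' (idx 1), next='c' -> output (1, 'c'), add 'cc' as idx 4
Step 5: w='b' (idx 3), next='c' -> output (3, 'c'), add 'bc' as idx 5


Encoded: [(0, 'c'), (1, 'b'), (0, 'b'), (1, 'c'), (3, 'c')]


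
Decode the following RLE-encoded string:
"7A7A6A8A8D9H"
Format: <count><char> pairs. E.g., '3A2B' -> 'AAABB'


Expanding each <count><char> pair:
  7A -> 'AAAAAAA'
  7A -> 'AAAAAAA'
  6A -> 'AAAAAA'
  8A -> 'AAAAAAAA'
  8D -> 'DDDDDDDD'
  9H -> 'HHHHHHHHH'

Decoded = AAAAAAAAAAAAAAAAAAAAAAAAAAAADDDDDDDDHHHHHHHHH


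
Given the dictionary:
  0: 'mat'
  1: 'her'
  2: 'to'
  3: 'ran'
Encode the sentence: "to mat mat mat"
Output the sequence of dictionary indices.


Look up each word in the dictionary:
  'to' -> 2
  'mat' -> 0
  'mat' -> 0
  'mat' -> 0

Encoded: [2, 0, 0, 0]


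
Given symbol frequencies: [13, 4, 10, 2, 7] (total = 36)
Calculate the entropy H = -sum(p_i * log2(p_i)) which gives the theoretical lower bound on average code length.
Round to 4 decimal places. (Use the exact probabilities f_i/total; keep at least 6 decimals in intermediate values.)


Per-symbol terms -p_i * log2(p_i) with p_i = f_i/36:
  p = 13/36 = 0.361111: log2(p) = -1.469485, -p*log2(p) = 0.530647
  p = 4/36 = 0.111111: log2(p) = -3.169925, -p*log2(p) = 0.352214
  p = 10/36 = 0.277778: log2(p) = -1.847997, -p*log2(p) = 0.513332
  p = 2/36 = 0.055556: log2(p) = -4.169925, -p*log2(p) = 0.231663
  p = 7/36 = 0.194444: log2(p) = -2.362570, -p*log2(p) = 0.459389
H = 0.530647 + 0.352214 + 0.513332 + 0.231663 + 0.459389 = 2.087245

H = 2.0872 bits/symbol


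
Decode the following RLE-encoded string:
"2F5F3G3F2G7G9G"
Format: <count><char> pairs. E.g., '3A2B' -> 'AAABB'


Expanding each <count><char> pair:
  2F -> 'FF'
  5F -> 'FFFFF'
  3G -> 'GGG'
  3F -> 'FFF'
  2G -> 'GG'
  7G -> 'GGGGGGG'
  9G -> 'GGGGGGGGG'

Decoded = FFFFFFFGGGFFFGGGGGGGGGGGGGGGGGG


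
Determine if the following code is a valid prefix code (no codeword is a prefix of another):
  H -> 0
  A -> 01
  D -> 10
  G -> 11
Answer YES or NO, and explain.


Checking each pair (does one codeword prefix another?):
  H='0' vs A='01': prefix -- VIOLATION

NO -- this is NOT a valid prefix code. H (0) is a prefix of A (01).


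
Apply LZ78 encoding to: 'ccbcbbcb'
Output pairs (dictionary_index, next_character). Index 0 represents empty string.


LZ78 encoding steps:
Dictionary: {0: ''}
Step 1: w='' (idx 0), next='c' -> output (0, 'c'), add 'c' as idx 1
Step 2: w='c' (idx 1), next='b' -> output (1, 'b'), add 'cb' as idx 2
Step 3: w='cb' (idx 2), next='b' -> output (2, 'b'), add 'cbb' as idx 3
Step 4: w='cb' (idx 2), end of input -> output (2, '')


Encoded: [(0, 'c'), (1, 'b'), (2, 'b'), (2, '')]


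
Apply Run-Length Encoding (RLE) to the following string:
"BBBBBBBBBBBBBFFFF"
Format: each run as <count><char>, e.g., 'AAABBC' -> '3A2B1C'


Scanning runs left to right:
  i=0: run of 'B' x 13 -> '13B'
  i=13: run of 'F' x 4 -> '4F'

RLE = 13B4F


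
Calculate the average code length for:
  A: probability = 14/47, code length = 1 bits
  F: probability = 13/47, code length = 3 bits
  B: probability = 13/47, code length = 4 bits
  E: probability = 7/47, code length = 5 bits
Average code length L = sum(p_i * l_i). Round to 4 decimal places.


Weighted contributions p_i * l_i:
  A: (14/47) * 1 = 14/47
  F: (13/47) * 3 = 39/47
  B: (13/47) * 4 = 52/47
  E: (7/47) * 5 = 35/47
Sum = (14 + 39 + 52 + 35)/47 = 140/47

L = 140/47 = 2.9787 bits/symbol


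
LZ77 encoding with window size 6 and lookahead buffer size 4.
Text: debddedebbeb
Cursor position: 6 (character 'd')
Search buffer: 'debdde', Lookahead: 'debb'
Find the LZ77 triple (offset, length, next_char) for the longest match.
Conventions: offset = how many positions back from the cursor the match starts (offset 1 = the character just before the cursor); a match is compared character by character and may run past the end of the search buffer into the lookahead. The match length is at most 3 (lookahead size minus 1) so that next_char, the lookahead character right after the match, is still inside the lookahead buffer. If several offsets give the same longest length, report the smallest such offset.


Try each offset into the search buffer:
  offset=1 (pos 5, char 'e'): match length 0
  offset=2 (pos 4, char 'd'): match length 2
  offset=3 (pos 3, char 'd'): match length 1
  offset=4 (pos 2, char 'b'): match length 0
  offset=5 (pos 1, char 'e'): match length 0
  offset=6 (pos 0, char 'd'): match length 3
Longest match has length 3 at offset 6.
next_char = character at position 6 + 3 = 9 -> 'b'

Best match: offset=6, length=3 (matching 'deb' starting at position 0)
LZ77 triple: (6, 3, 'b')


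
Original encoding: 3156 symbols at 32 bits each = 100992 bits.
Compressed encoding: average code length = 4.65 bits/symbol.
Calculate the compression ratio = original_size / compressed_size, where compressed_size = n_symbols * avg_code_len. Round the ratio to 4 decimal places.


original_size = n_symbols * orig_bits = 3156 * 32 = 100992 bits
compressed_size = n_symbols * avg_code_len = 3156 * 4.65 = 14675.4 bits
ratio = original_size / compressed_size = 100992 / 14675.4 = 6.8817

Compression ratio = 6.8817


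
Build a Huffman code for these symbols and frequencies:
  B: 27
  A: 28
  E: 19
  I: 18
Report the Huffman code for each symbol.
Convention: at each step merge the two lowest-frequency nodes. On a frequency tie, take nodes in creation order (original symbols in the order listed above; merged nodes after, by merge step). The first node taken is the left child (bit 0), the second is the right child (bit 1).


Huffman tree construction:
Step 1: Merge I(18) + E(19) = 37
Step 2: Merge B(27) + A(28) = 55
Step 3: Merge (I+E)(37) + (B+A)(55) = 92
Read each symbol's code off the tree from the root (left child = 0, right child = 1).

Codes:
  B: 10 (length 2)
  A: 11 (length 2)
  E: 01 (length 2)
  I: 00 (length 2)
Average code length: 184/92 = 2.0000 bits/symbol


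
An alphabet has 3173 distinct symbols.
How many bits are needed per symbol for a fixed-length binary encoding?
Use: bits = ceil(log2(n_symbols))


log2(3173) = 11.6316
Bracket: 2^11 = 2048 < 3173 <= 2^12 = 4096
So ceil(log2(3173)) = 12

bits = ceil(log2(3173)) = ceil(11.6316) = 12 bits


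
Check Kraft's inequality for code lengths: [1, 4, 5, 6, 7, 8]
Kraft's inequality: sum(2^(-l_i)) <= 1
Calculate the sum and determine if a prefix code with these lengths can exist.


Sum = 2^(-1) + 2^(-4) + 2^(-5) + 2^(-6) + 2^(-7) + 2^(-8)
    = 0.5 + 0.0625 + 0.03125 + 0.015625 + 0.0078125 + 0.00390625
    = 159/256 = 0.62109375
Since 0.62109375 <= 1, Kraft's inequality IS satisfied.
A prefix code with these lengths CAN exist.

Kraft sum = 0.62109375. Satisfied.


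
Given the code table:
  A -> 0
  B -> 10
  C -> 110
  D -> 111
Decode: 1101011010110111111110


Decoding:
110 -> C
10 -> B
110 -> C
10 -> B
110 -> C
111 -> D
111 -> D
110 -> C


Result: CBCBCDDC


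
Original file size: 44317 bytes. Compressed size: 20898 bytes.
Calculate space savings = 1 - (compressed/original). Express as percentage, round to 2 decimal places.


ratio = compressed/original = 20898/44317 = 0.471557
savings = 1 - ratio = 1 - 0.471557 = 0.528443
as a percentage: 0.528443 * 100 = 52.84%

Space savings = 1 - 20898/44317 = 52.84%


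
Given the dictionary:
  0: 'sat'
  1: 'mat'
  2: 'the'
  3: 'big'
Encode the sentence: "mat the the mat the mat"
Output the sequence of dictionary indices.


Look up each word in the dictionary:
  'mat' -> 1
  'the' -> 2
  'the' -> 2
  'mat' -> 1
  'the' -> 2
  'mat' -> 1

Encoded: [1, 2, 2, 1, 2, 1]


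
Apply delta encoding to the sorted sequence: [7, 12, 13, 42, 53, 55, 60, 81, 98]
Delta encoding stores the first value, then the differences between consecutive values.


First value: 7
Deltas:
  12 - 7 = 5
  13 - 12 = 1
  42 - 13 = 29
  53 - 42 = 11
  55 - 53 = 2
  60 - 55 = 5
  81 - 60 = 21
  98 - 81 = 17


Delta encoded: [7, 5, 1, 29, 11, 2, 5, 21, 17]


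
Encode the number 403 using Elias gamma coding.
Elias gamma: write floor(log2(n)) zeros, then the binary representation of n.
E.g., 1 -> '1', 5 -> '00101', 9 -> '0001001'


num_bits = floor(log2(403)) + 1 = 9
leading_zeros = num_bits - 1 = 8
binary(403) = 110010011

Elias gamma(403) = '00000000' + '110010011' = 00000000110010011 (17 bits)


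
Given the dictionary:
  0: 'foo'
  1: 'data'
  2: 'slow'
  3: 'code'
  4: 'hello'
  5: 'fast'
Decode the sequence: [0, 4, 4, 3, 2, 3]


Look up each index in the dictionary:
  0 -> 'foo'
  4 -> 'hello'
  4 -> 'hello'
  3 -> 'code'
  2 -> 'slow'
  3 -> 'code'

Decoded: "foo hello hello code slow code"


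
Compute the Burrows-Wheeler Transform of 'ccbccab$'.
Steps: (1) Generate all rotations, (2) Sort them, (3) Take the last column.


Rotations (sorted):
  0: $ccbccab -> last char: b
  1: ab$ccbcc -> last char: c
  2: b$ccbcca -> last char: a
  3: bccab$cc -> last char: c
  4: cab$ccbc -> last char: c
  5: cbccab$c -> last char: c
  6: ccab$ccb -> last char: b
  7: ccbccab$ -> last char: $


BWT = bcacccb$


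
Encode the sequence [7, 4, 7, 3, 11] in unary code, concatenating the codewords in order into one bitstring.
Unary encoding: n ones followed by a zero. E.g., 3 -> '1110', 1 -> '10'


Encode each number as n ones followed by a terminating 0:
  7 -> 11111110 (8 bits)
  4 -> 11110 (5 bits)
  7 -> 11111110 (8 bits)
  3 -> 1110 (4 bits)
  11 -> 111111111110 (12 bits)
Total length = 8 + 5 + 8 + 4 + 12 = 37 bits.

Unary([7, 4, 7, 3, 11]) = 1111111011110111111101110111111111110 (37 bits)


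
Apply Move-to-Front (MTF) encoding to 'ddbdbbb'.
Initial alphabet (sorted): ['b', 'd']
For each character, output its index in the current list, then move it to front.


MTF encoding:
'd': index 1 in ['b', 'd'] -> ['d', 'b']
'd': index 0 in ['d', 'b'] -> ['d', 'b']
'b': index 1 in ['d', 'b'] -> ['b', 'd']
'd': index 1 in ['b', 'd'] -> ['d', 'b']
'b': index 1 in ['d', 'b'] -> ['b', 'd']
'b': index 0 in ['b', 'd'] -> ['b', 'd']
'b': index 0 in ['b', 'd'] -> ['b', 'd']


Output: [1, 0, 1, 1, 1, 0, 0]


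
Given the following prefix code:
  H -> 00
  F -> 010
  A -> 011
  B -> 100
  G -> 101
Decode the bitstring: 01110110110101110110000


Decoding step by step:
Bits 011 -> A
Bits 101 -> G
Bits 101 -> G
Bits 101 -> G
Bits 011 -> A
Bits 101 -> G
Bits 100 -> B
Bits 00 -> H


Decoded message: AGGGAGBH


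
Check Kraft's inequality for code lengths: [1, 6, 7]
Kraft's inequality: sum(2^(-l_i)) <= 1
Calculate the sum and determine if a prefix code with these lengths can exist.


Sum = 2^(-1) + 2^(-6) + 2^(-7)
    = 0.5 + 0.015625 + 0.0078125
    = 67/128 = 0.5234375
Since 0.5234375 <= 1, Kraft's inequality IS satisfied.
A prefix code with these lengths CAN exist.

Kraft sum = 0.5234375. Satisfied.


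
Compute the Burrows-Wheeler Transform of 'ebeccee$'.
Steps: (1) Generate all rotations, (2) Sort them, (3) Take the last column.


Rotations (sorted):
  0: $ebeccee -> last char: e
  1: beccee$e -> last char: e
  2: ccee$ebe -> last char: e
  3: cee$ebec -> last char: c
  4: e$ebecce -> last char: e
  5: ebeccee$ -> last char: $
  6: eccee$eb -> last char: b
  7: ee$ebecc -> last char: c


BWT = eeece$bc


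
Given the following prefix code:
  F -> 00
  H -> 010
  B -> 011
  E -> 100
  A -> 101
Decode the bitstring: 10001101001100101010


Decoding step by step:
Bits 100 -> E
Bits 011 -> B
Bits 010 -> H
Bits 011 -> B
Bits 00 -> F
Bits 101 -> A
Bits 010 -> H


Decoded message: EBHBFAH


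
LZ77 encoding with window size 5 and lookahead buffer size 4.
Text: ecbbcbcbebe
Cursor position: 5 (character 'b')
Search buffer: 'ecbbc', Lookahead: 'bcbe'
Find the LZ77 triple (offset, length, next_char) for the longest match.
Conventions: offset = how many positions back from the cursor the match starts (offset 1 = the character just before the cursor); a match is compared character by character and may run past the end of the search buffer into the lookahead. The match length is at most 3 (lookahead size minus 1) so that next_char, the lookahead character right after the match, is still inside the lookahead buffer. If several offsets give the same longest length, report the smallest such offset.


Try each offset into the search buffer:
  offset=1 (pos 4, char 'c'): match length 0
  offset=2 (pos 3, char 'b'): match length 3
  offset=3 (pos 2, char 'b'): match length 1
  offset=4 (pos 1, char 'c'): match length 0
  offset=5 (pos 0, char 'e'): match length 0
Longest match has length 3 at offset 2.
next_char = character at position 5 + 3 = 8 -> 'e'

Best match: offset=2, length=3 (matching 'bcb' starting at position 3)
LZ77 triple: (2, 3, 'e')


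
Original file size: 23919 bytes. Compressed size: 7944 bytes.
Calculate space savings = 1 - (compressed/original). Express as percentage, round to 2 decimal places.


ratio = compressed/original = 7944/23919 = 0.332121
savings = 1 - ratio = 1 - 0.332121 = 0.667879
as a percentage: 0.667879 * 100 = 66.79%

Space savings = 1 - 7944/23919 = 66.79%


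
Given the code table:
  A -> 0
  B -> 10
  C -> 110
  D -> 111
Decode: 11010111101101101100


Decoding:
110 -> C
10 -> B
111 -> D
10 -> B
110 -> C
110 -> C
110 -> C
0 -> A


Result: CBDBCCCA


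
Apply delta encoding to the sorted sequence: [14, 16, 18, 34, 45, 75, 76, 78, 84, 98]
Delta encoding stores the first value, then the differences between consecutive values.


First value: 14
Deltas:
  16 - 14 = 2
  18 - 16 = 2
  34 - 18 = 16
  45 - 34 = 11
  75 - 45 = 30
  76 - 75 = 1
  78 - 76 = 2
  84 - 78 = 6
  98 - 84 = 14


Delta encoded: [14, 2, 2, 16, 11, 30, 1, 2, 6, 14]


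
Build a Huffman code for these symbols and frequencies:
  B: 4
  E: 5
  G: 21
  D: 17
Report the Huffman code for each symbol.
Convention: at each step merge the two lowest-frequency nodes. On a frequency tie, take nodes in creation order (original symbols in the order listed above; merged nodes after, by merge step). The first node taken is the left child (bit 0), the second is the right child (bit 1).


Huffman tree construction:
Step 1: Merge B(4) + E(5) = 9
Step 2: Merge (B+E)(9) + D(17) = 26
Step 3: Merge G(21) + ((B+E)+D)(26) = 47
Read each symbol's code off the tree from the root (left child = 0, right child = 1).

Codes:
  B: 100 (length 3)
  E: 101 (length 3)
  G: 0 (length 1)
  D: 11 (length 2)
Average code length: 82/47 = 1.7447 bits/symbol
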